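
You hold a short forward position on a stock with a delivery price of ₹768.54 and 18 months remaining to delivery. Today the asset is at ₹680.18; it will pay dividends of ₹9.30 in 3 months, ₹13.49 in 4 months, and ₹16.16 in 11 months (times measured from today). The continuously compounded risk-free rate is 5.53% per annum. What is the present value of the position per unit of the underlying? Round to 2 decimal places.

₹64.96

PV(remaining dividends) I = 9.30·e^(−0.0553·3/12) + 13.49·e^(−0.0553·4/12) + 16.16·e^(−0.0553·11/12) = 37.7772
Current forward F = (S − I)·e^(rT) = (680.18 − 37.7772)·e^(0.0553·18/12) = 642.4028 × 1.086487 = 697.9623
Value (long) = (F − K)·e^(−rT) = (697.9623 − 768.54) × 0.920397 = -64.9595
Short position value = −(long value) = ₹64.96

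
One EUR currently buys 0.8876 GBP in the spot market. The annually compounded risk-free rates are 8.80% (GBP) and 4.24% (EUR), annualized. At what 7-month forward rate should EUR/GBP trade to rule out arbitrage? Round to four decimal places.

By covered interest parity, F = S · (1+r_GBP)^T / (1+r_EUR)^T
= 0.8876 × 1.050429 / 1.024519 = 0.8876 × 1.025290
F = 0.9100 GBP per EUR

0.9100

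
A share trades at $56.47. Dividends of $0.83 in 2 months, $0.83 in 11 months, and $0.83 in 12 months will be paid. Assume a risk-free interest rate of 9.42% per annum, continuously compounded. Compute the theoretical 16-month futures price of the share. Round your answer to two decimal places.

$61.38

PV(dividends) I = 0.83·e^(−0.0942·2/12) + 0.83·e^(−0.0942·11/12) + 0.83·e^(−0.0942·12/12)
I = 0.8171 + 0.7613 + 0.7554 = 2.3338
F = (S − I)·e^(rT) = (56.47 − 2.3338) · e^(0.0942·16/12)
= 54.1362 · e^0.125600 = 54.1362 × 1.133829 = $61.38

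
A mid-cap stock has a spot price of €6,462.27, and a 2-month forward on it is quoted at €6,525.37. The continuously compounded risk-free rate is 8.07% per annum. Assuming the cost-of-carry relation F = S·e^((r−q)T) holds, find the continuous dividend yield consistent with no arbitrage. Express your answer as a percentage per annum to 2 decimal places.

From F = S·e^((r−q)T): (r − q) = ln(F/S)/T
ln(6525.37/6462.27) = ln(1.009764) = 0.009717
(r − q) = 0.009717 / (2/12) = 0.058302
q = r − ln(F/S)/T = 0.0807 − 0.058302 = 0.022398
q = 2.24%

2.24%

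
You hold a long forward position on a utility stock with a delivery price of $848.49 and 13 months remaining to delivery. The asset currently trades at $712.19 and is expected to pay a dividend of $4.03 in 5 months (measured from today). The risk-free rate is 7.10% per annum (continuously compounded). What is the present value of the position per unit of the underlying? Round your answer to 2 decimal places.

PV(remaining dividends) I = 4.03·e^(−0.0710·5/12) = 3.9125
Current forward F = (S − I)·e^(rT) = (712.19 − 3.9125)·e^(0.0710·13/12) = 708.2775 × 1.079952 = 764.9057
Value (long) = (F − K)·e^(−rT) = (764.9057 − 848.49) × 0.925967 = -77.3963
Value = -$77.40

-$77.40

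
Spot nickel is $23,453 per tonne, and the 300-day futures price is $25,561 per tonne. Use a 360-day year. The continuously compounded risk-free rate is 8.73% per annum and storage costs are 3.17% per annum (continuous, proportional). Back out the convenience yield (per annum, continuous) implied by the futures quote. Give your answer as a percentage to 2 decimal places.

F = S·e^((r+u−y)T) ⇒ (r+u−y) = ln(F/S)/T
ln(25561/23453) = 0.086069; /T ⇒ 0.103283
y = r + u − ln(F/S)/T = 0.0873 + 0.0317 − 0.103283 = 0.015717
y = 1.57%

1.57%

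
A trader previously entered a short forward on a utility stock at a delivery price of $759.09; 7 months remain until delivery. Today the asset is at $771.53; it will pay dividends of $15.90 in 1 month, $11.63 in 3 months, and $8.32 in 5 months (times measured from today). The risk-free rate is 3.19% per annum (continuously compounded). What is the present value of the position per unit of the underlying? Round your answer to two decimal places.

$9.17

PV(remaining dividends) I = 15.90·e^(−0.0319·1/12) + 11.63·e^(−0.0319·3/12) + 8.32·e^(−0.0319·5/12) = 35.6056
Current forward F = (S − I)·e^(rT) = (771.53 − 35.6056)·e^(0.0319·7/12) = 735.9244 × 1.018783 = 749.7473
Value (long) = (F − K)·e^(−rT) = (749.7473 − 759.09) × 0.981564 = -9.1705
Short position value = −(long value) = $9.17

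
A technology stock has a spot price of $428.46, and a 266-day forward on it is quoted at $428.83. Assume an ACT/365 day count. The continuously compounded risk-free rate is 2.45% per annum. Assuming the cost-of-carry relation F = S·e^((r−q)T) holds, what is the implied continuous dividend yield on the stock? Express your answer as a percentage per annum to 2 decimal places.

2.33%

From F = S·e^((r−q)T): (r − q) = ln(F/S)/T
ln(428.83/428.46) = ln(1.000864) = 0.000864
(r − q) = 0.000864 / (266/365) = 0.001186
q = r − ln(F/S)/T = 0.0245 − 0.001186 = 0.023314
q = 2.33%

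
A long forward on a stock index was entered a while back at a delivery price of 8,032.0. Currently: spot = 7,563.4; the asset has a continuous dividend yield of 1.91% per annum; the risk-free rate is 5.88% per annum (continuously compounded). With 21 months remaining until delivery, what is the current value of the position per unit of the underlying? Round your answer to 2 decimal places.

68.16

Current fair forward for the remaining 21 months: F = S·e^((r − q)·T), (r − q) = 0.0588 − 0.0191 = 0.0397
F = 7563.4 · e^(0.0397 × 21/12) = 7563.4 × 1.07194526 = 8107.5508
Value of long forward = (F − K)·e^(−rT) = (8107.5508 − 8032.0) · e^(−0.0588·21/12)
= 75.5508 × 0.90221719 = 68.16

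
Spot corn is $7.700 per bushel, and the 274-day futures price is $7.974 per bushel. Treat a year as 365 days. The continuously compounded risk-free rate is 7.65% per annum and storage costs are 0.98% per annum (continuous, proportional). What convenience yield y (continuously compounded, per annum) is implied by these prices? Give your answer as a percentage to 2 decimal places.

F = S·e^((r+u−y)T) ⇒ (r+u−y) = ln(F/S)/T
ln(7.974/7.700) = 0.034966; /T ⇒ 0.046579
y = r + u − ln(F/S)/T = 0.0765 + 0.0098 − 0.046579 = 0.039721
y = 3.97%

3.97%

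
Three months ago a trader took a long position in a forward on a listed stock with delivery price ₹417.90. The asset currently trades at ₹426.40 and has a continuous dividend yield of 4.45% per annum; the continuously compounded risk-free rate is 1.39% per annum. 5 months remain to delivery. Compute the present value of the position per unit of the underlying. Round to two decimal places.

Current fair forward for the remaining 5 months: F = S·e^((r − q)·T), (r − q) = 0.0139 − 0.0445 = -0.0306
F = 426.40 · e^(-0.0306 × 5/12) = 426.40 × 0.987331 = 420.9979
Value of long forward = (F − K)·e^(−rT) = (420.9979 − 417.90) · e^(−0.0139·5/12)
= 3.0979 × 0.994225 = 3.08

₹3.08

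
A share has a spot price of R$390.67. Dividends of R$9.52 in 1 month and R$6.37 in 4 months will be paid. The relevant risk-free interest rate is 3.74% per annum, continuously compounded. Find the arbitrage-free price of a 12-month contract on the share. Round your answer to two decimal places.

PV(dividends) I = 9.52·e^(−0.0374·1/12) + 6.37·e^(−0.0374·4/12)
I = 9.4904 + 6.2911 = 15.7815
F = (S − I)·e^(rT) = (390.67 − 15.7815) · e^(0.0374·12/12)
= 374.8885 · e^0.037400 = 374.8885 × 1.038108 = R$389.17

R$389.17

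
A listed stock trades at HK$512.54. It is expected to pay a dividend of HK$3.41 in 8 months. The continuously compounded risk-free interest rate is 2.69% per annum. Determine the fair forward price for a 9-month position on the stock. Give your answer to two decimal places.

HK$519.57

PV(dividends) I = 3.41·e^(−0.0269·8/12)
I = 3.3494
F = (S − I)·e^(rT) = (512.54 − 3.3494) · e^(0.0269·9/12)
= 509.1906 · e^0.020175 = 509.1906 × 1.020380 = HK$519.57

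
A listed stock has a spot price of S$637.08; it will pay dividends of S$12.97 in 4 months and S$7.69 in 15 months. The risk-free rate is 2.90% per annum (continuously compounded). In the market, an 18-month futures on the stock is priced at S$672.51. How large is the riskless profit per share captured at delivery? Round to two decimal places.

S$28.27 per share

PV(dividends) I = 12.97·e^(−0.0290·4/12) + 7.69·e^(−0.0290·15/12) = 20.2615
Fair futures F* = (S − I)·e^(rT) = (637.08 − 20.2615)·e^0.043500 = 616.8185 × 1.044460 = 644.2423
Market S$672.51 > fair 644.2423: forward overpriced → cash-and-carry (borrow at r, buy the stock and collect the dividends, short the forward).
Profit at T = |F_mkt − F*| = |672.51 − 644.2423| = S$28.27 per share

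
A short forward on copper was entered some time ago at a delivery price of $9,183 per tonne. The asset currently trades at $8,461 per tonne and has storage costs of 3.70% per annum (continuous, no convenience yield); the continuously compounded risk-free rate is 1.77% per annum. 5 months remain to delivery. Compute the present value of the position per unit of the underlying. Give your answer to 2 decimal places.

$523.07 per tonne

Current fair forward for the remaining 5 months: F = S·e^((r + u)·T), (r + u) = 0.0177 + 0.0370 = 0.0547
F = 8461 · e^(0.0547 × 5/12) = 8461 × 1.02305338 = 8656.0546
Value of long forward = (F − K)·e^(−rT) = (8656.0546 − 9183) · e^(−0.0177·5/12)
= -526.9454 × 0.99265213 = -523.07
Short position value = −(long value) = $523.07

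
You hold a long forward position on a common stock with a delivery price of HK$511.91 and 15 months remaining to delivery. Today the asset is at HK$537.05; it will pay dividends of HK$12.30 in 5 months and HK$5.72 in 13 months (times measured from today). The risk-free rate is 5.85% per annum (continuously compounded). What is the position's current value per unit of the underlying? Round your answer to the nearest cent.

HK$43.86

PV(remaining dividends) I = 12.30·e^(−0.0585·5/12) + 5.72·e^(−0.0585·13/12) = 17.3726
Current forward F = (S − I)·e^(rT) = (537.05 − 17.3726)·e^(0.0585·15/12) = 519.6774 × 1.075865 = 559.1027
Value (long) = (F − K)·e^(−rT) = (559.1027 − 511.91) × 0.929485 = 43.8649
Value = HK$43.86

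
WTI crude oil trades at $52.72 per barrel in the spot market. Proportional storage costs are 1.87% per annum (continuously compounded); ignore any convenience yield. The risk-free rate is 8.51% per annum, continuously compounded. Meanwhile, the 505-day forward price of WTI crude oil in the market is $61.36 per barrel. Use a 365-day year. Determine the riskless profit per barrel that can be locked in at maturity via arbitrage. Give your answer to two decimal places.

Fair forward: F* = S·e^(carry·T), with carry = (r + u) = 0.0851 + 0.0187 = 0.1038
F* = 52.72 · e^(0.1038 × 505/365) = 52.72 · e^0.143614 = 52.72 × 1.154438 = $60.8620
Market $61.36 > fair $60.8620: forward overpriced → cash-and-carry (buy spot, short the forward).
At maturity, profit = |F_mkt − F*| = |61.36 − 60.8620| = $0.50 per barrel

$0.50 per barrel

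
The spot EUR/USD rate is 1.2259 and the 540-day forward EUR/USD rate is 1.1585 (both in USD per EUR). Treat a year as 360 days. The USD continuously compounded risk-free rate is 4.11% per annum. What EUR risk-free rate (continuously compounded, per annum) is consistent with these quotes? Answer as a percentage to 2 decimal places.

7.88%

F = S·e^((r_USD − r_EUR)T) ⇒ r_EUR = r_USD − ln(F/S)/T
ln(1.1585/1.2259) = -0.056549; /(540/360) = -0.037699
r_EUR = 0.0411 + 0.037699 = 0.078799
r_EUR = 7.88%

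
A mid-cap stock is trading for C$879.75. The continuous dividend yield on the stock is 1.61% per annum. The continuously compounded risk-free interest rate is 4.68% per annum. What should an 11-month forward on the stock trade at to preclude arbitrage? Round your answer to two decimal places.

F = S·e^((r − q)T) = 879.75 · e^((0.0468 − 0.0161) × 11/12)
= 879.75 · e^0.028142 = 879.75 × 1.028542
F = C$904.86

C$904.86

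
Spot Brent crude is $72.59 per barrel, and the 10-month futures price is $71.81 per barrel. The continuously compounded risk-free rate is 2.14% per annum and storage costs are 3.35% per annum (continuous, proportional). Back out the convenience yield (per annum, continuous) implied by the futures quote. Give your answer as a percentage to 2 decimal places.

6.79%

F = S·e^((r+u−y)T) ⇒ (r+u−y) = ln(F/S)/T
ln(71.81/72.59) = -0.010803; /T ⇒ -0.012964
y = r + u − ln(F/S)/T = 0.0214 + 0.0335 + 0.012964 = 0.067864
y = 6.79%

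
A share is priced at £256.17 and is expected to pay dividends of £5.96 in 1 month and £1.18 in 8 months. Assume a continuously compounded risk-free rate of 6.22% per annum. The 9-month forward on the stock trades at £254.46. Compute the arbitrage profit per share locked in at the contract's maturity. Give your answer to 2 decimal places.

PV(dividends) I = 5.96·e^(−0.0622·1/12) + 1.18·e^(−0.0622·8/12) = 7.0613
Fair forward F* = (S − I)·e^(rT) = (256.17 − 7.0613)·e^0.046650 = 249.1087 × 1.047755 = 261.0049
Market £254.46 < fair 261.0049: forward underpriced → reverse cash-and-carry (short the stock, invest proceeds at r, pay the dividends, go long the forward).
Profit at T = |F_mkt − F*| = |254.46 − 261.0049| = £6.54 per share

£6.54 per share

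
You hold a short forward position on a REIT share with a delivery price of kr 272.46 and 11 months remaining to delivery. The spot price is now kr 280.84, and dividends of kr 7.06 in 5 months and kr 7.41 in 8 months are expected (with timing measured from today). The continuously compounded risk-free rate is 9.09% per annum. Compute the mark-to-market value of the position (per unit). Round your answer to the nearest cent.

-kr 16.39

PV(remaining dividends) I = 7.06·e^(−0.0909·5/12) + 7.41·e^(−0.0909·8/12) = 13.7719
Current forward F = (S − I)·e^(rT) = (280.84 − 13.7719)·e^(0.0909·11/12) = 267.0681 × 1.086895 = 290.2750
Value (long) = (F − K)·e^(−rT) = (290.2750 − 272.46) × 0.920052 = 16.3907
Short position value = −(long value) = -kr 16.39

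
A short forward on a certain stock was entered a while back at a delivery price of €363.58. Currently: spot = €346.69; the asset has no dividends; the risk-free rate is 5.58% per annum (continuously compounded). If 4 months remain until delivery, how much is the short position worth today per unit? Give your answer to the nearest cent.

€10.19

Current fair forward for the remaining 4 months: F = S·e^(r·T), r = 0.0558
F = 346.69 · e^(0.0558 × 4/12) = 346.69 × 1.018774 = 353.1988
Value of long forward = (F − K)·e^(−rT) = (353.1988 − 363.58) · e^(−0.0558·4/12)
= -10.3812 × 0.981572 = -10.19
Short position value = −(long value) = €10.19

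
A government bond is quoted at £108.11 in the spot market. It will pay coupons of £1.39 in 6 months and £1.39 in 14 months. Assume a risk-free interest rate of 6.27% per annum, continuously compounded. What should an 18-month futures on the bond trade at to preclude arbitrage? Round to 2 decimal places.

£115.87

PV(coupons) I = 1.39·e^(−0.0627·6/12) + 1.39·e^(−0.0627·14/12)
I = 1.3471 + 1.2920 = 2.6391
F = (S − I)·e^(rT) = (108.11 − 2.6391) · e^(0.0627·18/12)
= 105.4709 · e^0.094050 = 105.4709 × 1.098615 = £115.87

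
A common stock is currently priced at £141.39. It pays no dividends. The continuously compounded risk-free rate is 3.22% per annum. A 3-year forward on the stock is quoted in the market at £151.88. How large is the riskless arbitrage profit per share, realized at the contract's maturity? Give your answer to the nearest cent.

Fair forward: F* = S·e^(carry·T), with carry = r = 0.0322
F* = 141.39 · e^(0.0322 × 3) = 141.39 · e^0.096600 = 141.39 × 1.101420 = £155.7298
Market £151.88 < fair £155.7298: forward underpriced → reverse cash-and-carry (short spot, go long the forward).
At maturity, profit = |F_mkt − F*| = |151.88 − 155.7298| = £3.85 per share

£3.85 per share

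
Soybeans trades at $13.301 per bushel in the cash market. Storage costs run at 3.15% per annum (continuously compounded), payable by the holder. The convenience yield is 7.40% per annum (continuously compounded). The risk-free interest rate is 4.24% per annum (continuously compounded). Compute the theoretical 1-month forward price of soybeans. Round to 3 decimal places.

$13.301 per bushel

Net carry = r + u − y = 0.0424 + 0.0315 − 0.0740 = -0.0001
F = S·e^((r+u−y)T) = 13.301 · e^(-0.0001 × 1/12) = 13.301 · e^-0.000008
= 13.301 × 0.999992 = $13.301 per bushel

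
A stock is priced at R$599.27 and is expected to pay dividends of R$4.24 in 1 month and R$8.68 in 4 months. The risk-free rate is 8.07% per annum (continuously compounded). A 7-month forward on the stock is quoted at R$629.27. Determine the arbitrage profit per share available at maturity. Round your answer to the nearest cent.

PV(dividends) I = 4.24·e^(−0.0807·1/12) + 8.68·e^(−0.0807·4/12) = 12.6612
Fair forward F* = (S − I)·e^(rT) = (599.27 − 12.6612)·e^0.047075 = 586.6088 × 1.048201 = 614.8839
Market R$629.27 > fair 614.8839: forward overpriced → cash-and-carry (borrow at r, buy the stock and collect the dividends, short the forward).
Profit at T = |F_mkt − F*| = |629.27 − 614.8839| = R$14.39 per share

R$14.39 per share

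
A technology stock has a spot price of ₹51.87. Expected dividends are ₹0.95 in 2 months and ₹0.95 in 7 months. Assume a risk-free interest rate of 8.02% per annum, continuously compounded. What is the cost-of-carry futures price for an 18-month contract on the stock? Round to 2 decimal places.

PV(dividends) I = 0.95·e^(−0.0802·2/12) + 0.95·e^(−0.0802·7/12)
I = 0.9374 + 0.9066 = 1.8440
F = (S − I)·e^(rT) = (51.87 − 1.8440) · e^(0.0802·18/12)
= 50.0260 · e^0.120300 = 50.0260 × 1.127835 = ₹56.42

₹56.42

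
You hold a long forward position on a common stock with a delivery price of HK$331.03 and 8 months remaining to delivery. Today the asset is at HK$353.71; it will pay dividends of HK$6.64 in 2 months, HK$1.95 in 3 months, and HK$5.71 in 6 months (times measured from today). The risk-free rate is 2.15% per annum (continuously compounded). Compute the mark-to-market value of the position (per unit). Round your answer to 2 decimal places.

HK$13.19

PV(remaining dividends) I = 6.64·e^(−0.0215·2/12) + 1.95·e^(−0.0215·3/12) + 5.71·e^(−0.0215·6/12) = 14.2047
Current forward F = (S − I)·e^(rT) = (353.71 − 14.2047)·e^(0.0215·8/12) = 339.5053 × 1.014437 = 344.4067
Value (long) = (F − K)·e^(−rT) = (344.4067 − 331.03) × 0.985769 = 13.1863
Value = HK$13.19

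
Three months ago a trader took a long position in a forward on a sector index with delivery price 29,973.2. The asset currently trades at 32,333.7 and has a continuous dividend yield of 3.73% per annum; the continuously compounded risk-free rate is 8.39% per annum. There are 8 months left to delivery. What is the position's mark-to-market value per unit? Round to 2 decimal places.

3196.86

Current fair forward for the remaining 8 months: F = S·e^((r − q)·T), (r − q) = 0.0839 − 0.0373 = 0.0466
F = 32333.7 · e^(0.0466 × 8/12) = 32333.7 × 1.03155427 = 33353.9663
Value of long forward = (F − K)·e^(−rT) = (33353.9663 − 29973.2) · e^(−0.0839·8/12)
= 3380.7663 × 0.94560217 = 3196.86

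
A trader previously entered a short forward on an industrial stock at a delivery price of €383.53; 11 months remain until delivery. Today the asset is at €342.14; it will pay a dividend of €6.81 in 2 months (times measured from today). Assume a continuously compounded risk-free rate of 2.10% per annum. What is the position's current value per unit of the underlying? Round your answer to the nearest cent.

PV(remaining dividends) I = 6.81·e^(−0.0210·2/12) = 6.7862
Current forward F = (S − I)·e^(rT) = (342.14 − 6.7862)·e^(0.0210·11/12) = 335.3538 × 1.019436 = 341.8717
Value (long) = (F − K)·e^(−rT) = (341.8717 − 383.53) × 0.980934 = -40.8640
Short position value = −(long value) = €40.86

€40.86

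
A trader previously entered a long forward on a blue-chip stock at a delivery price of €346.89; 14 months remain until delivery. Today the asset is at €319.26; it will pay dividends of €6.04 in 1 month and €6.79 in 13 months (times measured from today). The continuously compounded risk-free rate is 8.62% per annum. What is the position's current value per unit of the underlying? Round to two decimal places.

-€6.62

PV(remaining dividends) I = 6.04·e^(−0.0862·1/12) + 6.79·e^(−0.0862·13/12) = 12.1814
Current forward F = (S − I)·e^(rT) = (319.26 − 12.1814)·e^(0.0862·14/12) = 307.0786 × 1.105797 = 339.5666
Value (long) = (F − K)·e^(−rT) = (339.5666 − 346.89) × 0.904325 = -6.6227
Value = -€6.62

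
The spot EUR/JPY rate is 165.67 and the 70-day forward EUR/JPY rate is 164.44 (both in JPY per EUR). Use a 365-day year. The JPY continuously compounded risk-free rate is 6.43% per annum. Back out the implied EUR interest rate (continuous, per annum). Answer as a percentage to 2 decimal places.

F = S·e^((r_JPY − r_EUR)T) ⇒ r_EUR = r_JPY − ln(F/S)/T
ln(164.44/165.67) = -0.007452; /(70/365) = -0.038857
r_EUR = 0.0643 + 0.038857 = 0.103157
r_EUR = 10.32%

10.32%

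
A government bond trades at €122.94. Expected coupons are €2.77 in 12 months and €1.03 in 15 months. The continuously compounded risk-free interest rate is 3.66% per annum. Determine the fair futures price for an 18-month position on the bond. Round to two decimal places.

PV(coupons) I = 2.77·e^(−0.0366·12/12) + 1.03·e^(−0.0366·15/12)
I = 2.6705 + 0.9839 = 3.6544
F = (S − I)·e^(rT) = (122.94 − 3.6544) · e^(0.0366·18/12)
= 119.2856 · e^0.054900 = 119.2856 × 1.056435 = €126.02

€126.02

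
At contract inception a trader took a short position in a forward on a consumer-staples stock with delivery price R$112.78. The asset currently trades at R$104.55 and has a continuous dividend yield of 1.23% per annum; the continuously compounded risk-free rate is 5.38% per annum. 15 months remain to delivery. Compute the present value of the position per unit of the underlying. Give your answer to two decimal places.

R$2.49

Current fair forward for the remaining 15 months: F = S·e^((r − q)·T), (r − q) = 0.0538 − 0.0123 = 0.0415
F = 104.55 · e^(0.0415 × 15/12) = 104.55 × 1.053244 = 110.1167
Value of long forward = (F − K)·e^(−rT) = (110.1167 − 112.78) · e^(−0.0538·15/12)
= -2.6633 × 0.934961 = -2.49
Short position value = −(long value) = R$2.49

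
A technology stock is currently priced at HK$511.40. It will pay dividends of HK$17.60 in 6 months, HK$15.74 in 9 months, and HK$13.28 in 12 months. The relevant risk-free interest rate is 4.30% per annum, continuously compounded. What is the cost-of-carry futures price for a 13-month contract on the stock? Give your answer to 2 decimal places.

HK$488.44

PV(dividends) I = 17.60·e^(−0.0430·6/12) + 15.74·e^(−0.0430·9/12) + 13.28·e^(−0.0430·12/12)
I = 17.2256 + 15.2405 + 12.7211 = 45.1872
F = (S − I)·e^(rT) = (511.40 − 45.1872) · e^(0.0430·13/12)
= 466.2128 · e^0.046583 = 466.2128 × 1.047685 = HK$488.44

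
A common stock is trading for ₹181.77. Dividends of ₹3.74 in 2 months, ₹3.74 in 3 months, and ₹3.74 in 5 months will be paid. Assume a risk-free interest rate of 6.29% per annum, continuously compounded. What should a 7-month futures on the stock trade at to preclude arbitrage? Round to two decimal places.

PV(dividends) I = 3.74·e^(−0.0629·2/12) + 3.74·e^(−0.0629·3/12) + 3.74·e^(−0.0629·5/12)
I = 3.7010 + 3.6816 + 3.6433 = 11.0259
F = (S − I)·e^(rT) = (181.77 − 11.0259) · e^(0.0629·7/12)
= 170.7441 · e^0.036692 = 170.7441 × 1.037373 = ₹177.13

₹177.13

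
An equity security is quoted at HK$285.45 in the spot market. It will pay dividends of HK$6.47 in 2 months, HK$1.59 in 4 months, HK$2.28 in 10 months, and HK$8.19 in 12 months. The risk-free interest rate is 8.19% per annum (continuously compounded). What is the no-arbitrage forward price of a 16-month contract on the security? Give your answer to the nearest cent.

HK$298.75

PV(dividends) I = 6.47·e^(−0.0819·2/12) + 1.59·e^(−0.0819·4/12) + 2.28·e^(−0.0819·10/12) + 8.19·e^(−0.0819·12/12)
I = 6.3823 + 1.5472 + 2.1296 + 7.5460 = 17.6051
F = (S − I)·e^(rT) = (285.45 − 17.6051) · e^(0.0819·16/12)
= 267.8449 · e^0.109200 = 267.8449 × 1.115385 = HK$298.75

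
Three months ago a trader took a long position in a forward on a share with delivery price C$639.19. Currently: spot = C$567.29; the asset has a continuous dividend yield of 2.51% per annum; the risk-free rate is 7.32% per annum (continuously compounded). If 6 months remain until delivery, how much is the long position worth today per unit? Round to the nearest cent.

Current fair forward for the remaining 6 months: F = S·e^((r − q)·T), (r − q) = 0.0732 − 0.0251 = 0.0481
F = 567.29 · e^(0.0481 × 6/12) = 567.29 × 1.024342 = 581.0990
Value of long forward = (F − K)·e^(−rT) = (581.0990 − 639.19) · e^(−0.0732·6/12)
= -58.0910 × 0.964062 = -56.00

-C$56.00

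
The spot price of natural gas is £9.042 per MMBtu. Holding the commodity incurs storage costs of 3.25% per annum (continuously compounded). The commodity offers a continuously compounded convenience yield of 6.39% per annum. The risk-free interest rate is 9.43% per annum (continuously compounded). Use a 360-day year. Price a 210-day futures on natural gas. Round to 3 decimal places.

£9.380 per MMBtu

Net carry = r + u − y = 0.0943 + 0.0325 − 0.0639 = 0.0629
F = S·e^((r+u−y)T) = 9.042 · e^(0.0629 × 210/360) = 9.042 · e^0.036692
= 9.042 × 1.037373 = £9.380 per MMBtu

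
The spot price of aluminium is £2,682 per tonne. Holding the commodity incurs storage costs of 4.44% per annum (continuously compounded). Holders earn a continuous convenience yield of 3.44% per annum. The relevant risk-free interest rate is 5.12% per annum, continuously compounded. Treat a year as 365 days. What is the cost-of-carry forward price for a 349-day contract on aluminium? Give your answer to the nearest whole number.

Net carry = r + u − y = 0.0512 + 0.0444 − 0.0344 = 0.0612
F = S·e^((r+u−y)T) = 2682 · e^(0.0612 × 349/365) = 2682 · e^0.058517
= 2682 × 1.060263 = £2,844 per tonne

£2,844 per tonne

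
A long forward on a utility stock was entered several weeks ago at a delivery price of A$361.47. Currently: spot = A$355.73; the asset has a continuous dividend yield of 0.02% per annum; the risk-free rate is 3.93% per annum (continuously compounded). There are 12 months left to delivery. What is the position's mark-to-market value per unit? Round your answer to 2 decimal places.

Current fair forward for the remaining 12 months: F = S·e^((r − q)·T), (r − q) = 0.0393 − 0.0002 = 0.0391
F = 355.73 · e^(0.0391 × 12/12) = 355.73 × 1.039874 = 369.9144
Value of long forward = (F − K)·e^(−rT) = (369.9144 − 361.47) · e^(−0.0393·12/12)
= 8.4444 × 0.961462 = 8.12

A$8.12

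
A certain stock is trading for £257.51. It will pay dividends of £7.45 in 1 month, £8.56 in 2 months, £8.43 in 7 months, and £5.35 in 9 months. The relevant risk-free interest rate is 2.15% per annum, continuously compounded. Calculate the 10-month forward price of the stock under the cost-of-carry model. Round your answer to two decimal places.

£232.08

PV(dividends) I = 7.45·e^(−0.0215·1/12) + 8.56·e^(−0.0215·2/12) + 8.43·e^(−0.0215·7/12) + 5.35·e^(−0.0215·9/12)
I = 7.4367 + 8.5294 + 8.3249 + 5.2644 = 29.5554
F = (S − I)·e^(rT) = (257.51 − 29.5554) · e^(0.0215·10/12)
= 227.9546 · e^0.017917 = 227.9546 × 1.018078 = £232.08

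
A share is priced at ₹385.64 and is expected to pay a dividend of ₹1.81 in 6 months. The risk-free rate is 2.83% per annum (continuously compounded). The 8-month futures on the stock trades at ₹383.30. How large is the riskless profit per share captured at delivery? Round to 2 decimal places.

PV(dividends) I = 1.81·e^(−0.0283·6/12) = 1.7846
Fair futures F* = (S − I)·e^(rT) = (385.64 − 1.7846)·e^0.018867 = 383.8554 × 1.019046 = 391.1663
Market ₹383.30 < fair 391.1663: forward underpriced → reverse cash-and-carry (short the stock, invest proceeds at r, pay the dividends, go long the forward).
Profit at T = |F_mkt − F*| = |383.30 − 391.1663| = ₹7.87 per share

₹7.87 per share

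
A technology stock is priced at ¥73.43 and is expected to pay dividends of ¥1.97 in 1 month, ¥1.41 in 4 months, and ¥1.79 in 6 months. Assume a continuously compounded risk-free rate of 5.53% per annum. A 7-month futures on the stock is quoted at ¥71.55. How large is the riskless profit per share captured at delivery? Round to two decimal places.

PV(dividends) I = 1.97·e^(−0.0553·1/12) + 1.41·e^(−0.0553·4/12) + 1.79·e^(−0.0553·6/12) = 5.0864
Fair futures F* = (S − I)·e^(rT) = (73.43 − 5.0864)·e^0.032258 = 68.3436 × 1.032784 = 70.5842
Market ¥71.55 > fair 70.5842: forward overpriced → cash-and-carry (borrow at r, buy the stock and collect the dividends, short the forward).
Profit at T = |F_mkt − F*| = |71.55 − 70.5842| = ¥0.97 per share

¥0.97 per share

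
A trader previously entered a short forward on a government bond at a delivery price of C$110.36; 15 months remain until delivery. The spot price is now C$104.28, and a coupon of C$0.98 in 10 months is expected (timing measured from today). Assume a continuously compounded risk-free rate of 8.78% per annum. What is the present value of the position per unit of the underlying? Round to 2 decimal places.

PV(remaining coupons) I = 0.98·e^(−0.0878·10/12) = 0.9109
Current forward F = (S − I)·e^(rT) = (104.28 − 0.9109)·e^(0.0878·15/12) = 103.3691 × 1.115999 = 115.3598
Value (long) = (F − K)·e^(−rT) = (115.3598 − 110.36) × 0.896058 = 4.4801
Short position value = −(long value) = -C$4.48

-C$4.48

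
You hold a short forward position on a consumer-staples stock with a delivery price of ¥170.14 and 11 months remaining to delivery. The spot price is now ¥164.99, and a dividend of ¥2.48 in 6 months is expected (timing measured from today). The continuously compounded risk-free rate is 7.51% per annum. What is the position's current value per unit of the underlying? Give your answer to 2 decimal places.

-¥3.78

PV(remaining dividends) I = 2.48·e^(−0.0751·6/12) = 2.3886
Current forward F = (S − I)·e^(rT) = (164.99 − 2.3886)·e^(0.0751·11/12) = 162.6014 × 1.071267 = 174.1895
Value (long) = (F − K)·e^(−rT) = (174.1895 − 170.14) × 0.933474 = 3.7801
Short position value = −(long value) = -¥3.78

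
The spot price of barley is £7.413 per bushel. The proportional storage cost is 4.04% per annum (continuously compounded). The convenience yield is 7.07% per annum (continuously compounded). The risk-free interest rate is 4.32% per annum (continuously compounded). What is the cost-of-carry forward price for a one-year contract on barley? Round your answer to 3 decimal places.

Net carry = r + u − y = 0.0432 + 0.0404 − 0.0707 = 0.0129
F = S·e^((r+u−y)T) = 7.413 · e^(0.0129 × 12/12) = 7.413 · e^0.012900
= 7.413 × 1.012984 = £7.509 per bushel

£7.509 per bushel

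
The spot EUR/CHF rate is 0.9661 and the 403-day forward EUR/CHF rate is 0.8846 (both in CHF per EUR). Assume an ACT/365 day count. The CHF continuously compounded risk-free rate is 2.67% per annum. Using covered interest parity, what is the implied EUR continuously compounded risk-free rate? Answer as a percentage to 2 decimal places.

10.65%

F = S·e^((r_CHF − r_EUR)T) ⇒ r_EUR = r_CHF − ln(F/S)/T
ln(0.8846/0.9661) = -0.088132; /(403/365) = -0.079822
r_EUR = 0.0267 + 0.079822 = 0.106522
r_EUR = 10.65%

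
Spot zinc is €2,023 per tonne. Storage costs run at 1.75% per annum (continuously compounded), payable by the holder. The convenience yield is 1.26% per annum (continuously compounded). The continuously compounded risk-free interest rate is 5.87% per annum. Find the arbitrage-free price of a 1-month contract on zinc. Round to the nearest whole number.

Net carry = r + u − y = 0.0587 + 0.0175 − 0.0126 = 0.0636
F = S·e^((r+u−y)T) = 2023 · e^(0.0636 × 1/12) = 2023 · e^0.005300
= 2023 × 1.005314 = €2,034 per tonne

€2,034 per tonne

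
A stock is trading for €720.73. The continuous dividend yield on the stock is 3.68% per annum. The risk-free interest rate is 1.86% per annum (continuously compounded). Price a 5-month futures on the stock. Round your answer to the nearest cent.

€715.29

F = S·e^((r − q)T) = 720.73 · e^((0.0186 − 0.0368) × 5/12)
= 720.73 · e^-0.007583 = 720.73 × 0.992446
F = €715.29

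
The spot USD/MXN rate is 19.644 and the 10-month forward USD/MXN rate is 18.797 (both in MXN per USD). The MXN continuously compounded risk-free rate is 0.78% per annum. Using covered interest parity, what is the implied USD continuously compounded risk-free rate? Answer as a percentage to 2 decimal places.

6.07%

F = S·e^((r_MXN − r_USD)T) ⇒ r_USD = r_MXN − ln(F/S)/T
ln(18.797/19.644) = -0.044075; /(10/12) = -0.052890
r_USD = 0.0078 + 0.052890 = 0.060690
r_USD = 6.07%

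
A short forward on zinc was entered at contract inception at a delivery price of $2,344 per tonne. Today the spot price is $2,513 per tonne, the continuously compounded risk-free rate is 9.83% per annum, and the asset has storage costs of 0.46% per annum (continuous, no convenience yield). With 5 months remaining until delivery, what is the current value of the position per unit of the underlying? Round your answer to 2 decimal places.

Current fair forward for the remaining 5 months: F = S·e^((r + u)·T), (r + u) = 0.0983 + 0.0046 = 0.1029
F = 2513 · e^(0.1029 × 5/12) = 2513 × 1.04380741 = 2623.0880
Value of long forward = (F − K)·e^(−rT) = (2623.0880 − 2344) · e^(−0.0983·5/12)
= 279.0880 × 0.95986912 = 267.89
Short position value = −(long value) = -$267.89

-$267.89 per tonne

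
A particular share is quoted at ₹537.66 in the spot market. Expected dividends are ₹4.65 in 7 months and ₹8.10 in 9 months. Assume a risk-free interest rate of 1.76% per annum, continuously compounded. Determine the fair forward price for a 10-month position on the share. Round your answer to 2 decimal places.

PV(dividends) I = 4.65·e^(−0.0176·7/12) + 8.10·e^(−0.0176·9/12)
I = 4.6025 + 7.9938 = 12.5963
F = (S − I)·e^(rT) = (537.66 − 12.5963) · e^(0.0176·10/12)
= 525.0637 · e^0.014667 = 525.0637 × 1.014775 = ₹532.82

₹532.82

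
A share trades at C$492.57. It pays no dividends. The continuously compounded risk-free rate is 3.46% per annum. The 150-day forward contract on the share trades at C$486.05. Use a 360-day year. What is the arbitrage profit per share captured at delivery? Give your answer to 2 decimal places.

Fair forward: F* = S·e^(carry·T), with carry = r = 0.0346
F* = 492.57 · e^(0.0346 × 150/360) = 492.57 · e^0.014417 = 492.57 × 1.014521 = C$499.7226
Market C$486.05 < fair C$499.7226: forward underpriced → reverse cash-and-carry (short spot, go long the forward).
At maturity, profit = |F_mkt − F*| = |486.05 − 499.7226| = C$13.67 per share

C$13.67 per share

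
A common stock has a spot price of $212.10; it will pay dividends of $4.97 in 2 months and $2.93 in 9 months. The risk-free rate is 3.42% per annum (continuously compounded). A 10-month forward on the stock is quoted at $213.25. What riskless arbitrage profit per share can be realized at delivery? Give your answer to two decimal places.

PV(dividends) I = 4.97·e^(−0.0342·2/12) + 2.93·e^(−0.0342·9/12) = 7.7976
Fair forward F* = (S − I)·e^(rT) = (212.10 − 7.7976)·e^0.028500 = 204.3024 × 1.028910 = 210.2088
Market $213.25 > fair 210.2088: forward overpriced → cash-and-carry (borrow at r, buy the stock and collect the dividends, short the forward).
Profit at T = |F_mkt − F*| = |213.25 − 210.2088| = $3.04 per share

$3.04 per share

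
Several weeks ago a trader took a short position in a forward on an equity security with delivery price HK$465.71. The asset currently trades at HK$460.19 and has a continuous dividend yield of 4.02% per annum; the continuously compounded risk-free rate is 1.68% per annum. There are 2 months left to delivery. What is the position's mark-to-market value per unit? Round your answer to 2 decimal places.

Current fair forward for the remaining 2 months: F = S·e^((r − q)·T), (r − q) = 0.0168 − 0.0402 = -0.0234
F = 460.19 · e^(-0.0234 × 2/12) = 460.19 × 0.996108 = 458.3989
Value of long forward = (F − K)·e^(−rT) = (458.3989 − 465.71) · e^(−0.0168·2/12)
= -7.3111 × 0.997204 = -7.29
Short position value = −(long value) = HK$7.29

HK$7.29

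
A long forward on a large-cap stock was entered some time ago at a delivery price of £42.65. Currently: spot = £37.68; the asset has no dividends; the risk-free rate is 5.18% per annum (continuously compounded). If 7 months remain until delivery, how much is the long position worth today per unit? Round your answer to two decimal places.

-£3.70

Current fair forward for the remaining 7 months: F = S·e^(r·T), r = 0.0518
F = 37.68 · e^(0.0518 × 7/12) = 37.68 × 1.030678 = 38.8359
Value of long forward = (F − K)·e^(−rT) = (38.8359 − 42.65) · e^(−0.0518·7/12)
= -3.8141 × 0.970235 = -3.70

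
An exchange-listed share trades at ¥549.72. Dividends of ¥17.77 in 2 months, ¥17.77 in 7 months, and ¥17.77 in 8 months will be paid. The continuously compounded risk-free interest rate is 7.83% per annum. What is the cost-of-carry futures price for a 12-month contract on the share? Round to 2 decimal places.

¥538.93

PV(dividends) I = 17.77·e^(−0.0783·2/12) + 17.77·e^(−0.0783·7/12) + 17.77·e^(−0.0783·8/12)
I = 17.5396 + 16.9766 + 16.8662 = 51.3824
F = (S − I)·e^(rT) = (549.72 − 51.3824) · e^(0.0783·12/12)
= 498.3376 · e^0.078300 = 498.3376 × 1.081447 = ¥538.93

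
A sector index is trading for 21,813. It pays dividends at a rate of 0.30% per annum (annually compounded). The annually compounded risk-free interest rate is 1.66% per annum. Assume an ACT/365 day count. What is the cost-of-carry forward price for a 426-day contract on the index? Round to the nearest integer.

22,159

F = S · (1+r)^T / (1+q)^T
= 21813 × 1.019401 / 1.003502 = 21813 × 1.015844
F = 22,159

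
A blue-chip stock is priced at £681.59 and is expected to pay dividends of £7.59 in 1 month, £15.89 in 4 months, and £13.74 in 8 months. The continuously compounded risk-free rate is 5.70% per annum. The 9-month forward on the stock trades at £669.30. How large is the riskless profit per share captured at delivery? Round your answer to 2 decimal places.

PV(dividends) I = 7.59·e^(−0.0570·1/12) + 15.89·e^(−0.0570·4/12) + 13.74·e^(−0.0570·8/12) = 36.3726
Fair forward F* = (S − I)·e^(rT) = (681.59 − 36.3726)·e^0.042750 = 645.2174 × 1.043677 = 673.3986
Market £669.30 < fair 673.3986: forward underpriced → reverse cash-and-carry (short the stock, invest proceeds at r, pay the dividends, go long the forward).
Profit at T = |F_mkt − F*| = |669.30 − 673.3986| = £4.10 per share

£4.10 per share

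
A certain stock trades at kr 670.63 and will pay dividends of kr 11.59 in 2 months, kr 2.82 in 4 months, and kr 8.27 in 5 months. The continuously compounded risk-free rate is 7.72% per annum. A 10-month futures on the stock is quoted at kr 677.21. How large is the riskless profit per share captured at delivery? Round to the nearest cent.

kr 14.31 per share

PV(dividends) I = 11.59·e^(−0.0772·2/12) + 2.82·e^(−0.0772·4/12) + 8.27·e^(−0.0772·5/12) = 22.1984
Fair futures F* = (S − I)·e^(rT) = (670.63 − 22.1984)·e^0.064333 = 648.4316 × 1.066447 = 691.5179
Market kr 677.21 < fair 691.5179: forward underpriced → reverse cash-and-carry (short the stock, invest proceeds at r, pay the dividends, go long the forward).
Profit at T = |F_mkt − F*| = |677.21 − 691.5179| = kr 14.31 per share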